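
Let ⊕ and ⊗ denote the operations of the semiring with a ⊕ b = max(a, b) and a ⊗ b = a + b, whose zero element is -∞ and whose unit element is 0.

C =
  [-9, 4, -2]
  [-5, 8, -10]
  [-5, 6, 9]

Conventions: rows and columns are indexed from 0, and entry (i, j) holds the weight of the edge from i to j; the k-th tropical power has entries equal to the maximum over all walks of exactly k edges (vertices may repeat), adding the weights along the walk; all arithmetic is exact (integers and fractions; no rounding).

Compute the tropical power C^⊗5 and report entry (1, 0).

C^⊗2:
  [-1, 12, 7]
  [3, 16, -1]
  [4, 15, 18]
C^⊗3:
  [7, 20, 16]
  [11, 24, 8]
  [13, 24, 27]
C^⊗4:
  [15, 28, 25]
  [19, 32, 17]
  [22, 33, 36]
C^⊗5:
  [23, 36, 34]
  [27, 40, 26]
  [31, 42, 45]
Key observation: the optimum is the walk 1->1->1->1->1->0, with weight 8 + 8 + 8 + 8 + (-5) = 27.
Optimal value attained by: walk 1->1->1->1->1->0.
Answer: (C^⊗5)[1][0] = 27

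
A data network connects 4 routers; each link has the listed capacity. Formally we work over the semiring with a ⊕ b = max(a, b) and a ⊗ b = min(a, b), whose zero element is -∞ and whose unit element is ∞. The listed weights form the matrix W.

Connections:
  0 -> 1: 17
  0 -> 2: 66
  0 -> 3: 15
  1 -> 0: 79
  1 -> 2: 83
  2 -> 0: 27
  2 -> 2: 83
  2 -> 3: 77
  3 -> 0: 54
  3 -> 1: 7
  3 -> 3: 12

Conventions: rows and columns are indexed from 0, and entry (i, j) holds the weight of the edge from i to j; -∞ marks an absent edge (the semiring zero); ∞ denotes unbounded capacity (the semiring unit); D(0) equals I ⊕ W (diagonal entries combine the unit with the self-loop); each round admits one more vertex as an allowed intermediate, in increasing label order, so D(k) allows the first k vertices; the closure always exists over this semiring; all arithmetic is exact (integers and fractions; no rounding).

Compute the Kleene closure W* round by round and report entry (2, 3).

D(0):
  [∞, 17, 66, 15]
  [79, ∞, 83, -∞]
  [27, -∞, ∞, 77]
  [54, 7, -∞, ∞]
D(1):
  [∞, 17, 66, 15]
  [79, ∞, 83, 15]
  [27, 17, ∞, 77]
  [54, 17, 54, ∞]
D(2):
  [∞, 17, 66, 15]
  [79, ∞, 83, 15]
  [27, 17, ∞, 77]
  [54, 17, 54, ∞]
D(3):
  [∞, 17, 66, 66]
  [79, ∞, 83, 77]
  [27, 17, ∞, 77]
  [54, 17, 54, ∞]
D(4):
  [∞, 17, 66, 66]
  [79, ∞, 83, 77]
  [54, 17, ∞, 77]
  [54, 17, 54, ∞]
Answer: W*[2][3] = 77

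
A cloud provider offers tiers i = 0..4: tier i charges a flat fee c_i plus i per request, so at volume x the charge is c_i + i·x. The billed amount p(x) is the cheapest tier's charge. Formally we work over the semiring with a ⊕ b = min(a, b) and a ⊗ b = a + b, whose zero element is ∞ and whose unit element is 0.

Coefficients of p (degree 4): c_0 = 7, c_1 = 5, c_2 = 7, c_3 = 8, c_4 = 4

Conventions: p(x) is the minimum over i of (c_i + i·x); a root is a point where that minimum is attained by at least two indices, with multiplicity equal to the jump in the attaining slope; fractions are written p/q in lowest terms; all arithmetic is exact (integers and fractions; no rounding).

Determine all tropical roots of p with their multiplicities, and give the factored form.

hull edge (i=0, c=7) to (i=1, c=5): slope -2, span 1
hull edge (i=1, c=5) to (i=4, c=4): slope -1/3, span 3
Factored form: p(x) = 4 ⊗ (x ⊕ 1/3) ⊗ (x ⊕ 1/3) ⊗ (x ⊕ 1/3) ⊗ (x ⊕ 2)
Answer: roots = 1/3 (mult 3), 2 (mult 1)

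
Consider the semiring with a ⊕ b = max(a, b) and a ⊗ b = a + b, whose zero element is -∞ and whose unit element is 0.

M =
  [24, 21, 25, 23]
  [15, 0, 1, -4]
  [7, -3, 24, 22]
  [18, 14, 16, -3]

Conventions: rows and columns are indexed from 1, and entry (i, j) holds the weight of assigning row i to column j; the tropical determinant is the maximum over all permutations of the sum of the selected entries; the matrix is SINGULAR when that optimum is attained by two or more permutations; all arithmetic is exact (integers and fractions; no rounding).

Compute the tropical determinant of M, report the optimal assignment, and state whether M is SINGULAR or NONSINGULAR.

σ = (1, 2, 3, 4): 24 + 0 + 24 + (-3) = 45
σ = (1, 2, 4, 3): 24 + 0 + 22 + 16 = 62
σ = (1, 3, 2, 4): 24 + 1 + (-3) + (-3) = 19
σ = (1, 3, 4, 2): 24 + 1 + 22 + 14 = 61
σ = (1, 4, 2, 3): 24 + (-4) + (-3) + 16 = 33
σ = (1, 4, 3, 2): 24 + (-4) + 24 + 14 = 58
σ = (2, 1, 3, 4): 21 + 15 + 24 + (-3) = 57
σ = (2, 1, 4, 3): 21 + 15 + 22 + 16 = 74
σ = (2, 3, 1, 4): 21 + 1 + 7 + (-3) = 26
σ = (2, 3, 4, 1): 21 + 1 + 22 + 18 = 62
σ = (2, 4, 1, 3): 21 + (-4) + 7 + 16 = 40
σ = (2, 4, 3, 1): 21 + (-4) + 24 + 18 = 59
σ = (3, 1, 2, 4): 25 + 15 + (-3) + (-3) = 34
σ = (3, 1, 4, 2): 25 + 15 + 22 + 14 = 76
σ = (3, 2, 1, 4): 25 + 0 + 7 + (-3) = 29
σ = (3, 2, 4, 1): 25 + 0 + 22 + 18 = 65
σ = (3, 4, 1, 2): 25 + (-4) + 7 + 14 = 42
σ = (3, 4, 2, 1): 25 + (-4) + (-3) + 18 = 36
σ = (4, 1, 2, 3): 23 + 15 + (-3) + 16 = 51
σ = (4, 1, 3, 2): 23 + 15 + 24 + 14 = 76
σ = (4, 2, 1, 3): 23 + 0 + 7 + 16 = 46
σ = (4, 2, 3, 1): 23 + 0 + 24 + 18 = 65
σ = (4, 3, 1, 2): 23 + 1 + 7 + 14 = 45
σ = (4, 3, 2, 1): 23 + 1 + (-3) + 18 = 39
Optimal value attained by: σ = (3, 1, 4, 2).
Answer: det⊕(M) = 76; verdict: SINGULAR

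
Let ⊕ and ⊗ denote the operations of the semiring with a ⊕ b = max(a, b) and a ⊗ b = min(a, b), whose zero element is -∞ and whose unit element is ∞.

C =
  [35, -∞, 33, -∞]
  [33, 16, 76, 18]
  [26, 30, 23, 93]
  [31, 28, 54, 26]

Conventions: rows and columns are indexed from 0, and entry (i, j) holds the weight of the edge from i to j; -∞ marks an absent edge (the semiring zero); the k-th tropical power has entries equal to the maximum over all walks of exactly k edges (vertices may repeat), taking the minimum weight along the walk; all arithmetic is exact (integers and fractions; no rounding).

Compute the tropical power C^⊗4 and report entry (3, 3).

C^⊗2:
  [35, 30, 33, 33]
  [33, 30, 33, 76]
  [31, 28, 54, 26]
  [31, 30, 31, 54]
C^⊗3:
  [35, 30, 33, 33]
  [33, 30, 54, 33]
  [31, 30, 31, 54]
  [31, 30, 54, 31]
C^⊗4:
  [35, 30, 33, 33]
  [33, 30, 33, 54]
  [31, 30, 54, 31]
  [31, 30, 31, 54]
Key observation: the optimum is the walk 3->2->3->2->3, with weight 54 min 93 min 54 min 93 = 54.
Optimal value attained by: walk 3->2->3->2->3.
Answer: (C^⊗4)[3][3] = 54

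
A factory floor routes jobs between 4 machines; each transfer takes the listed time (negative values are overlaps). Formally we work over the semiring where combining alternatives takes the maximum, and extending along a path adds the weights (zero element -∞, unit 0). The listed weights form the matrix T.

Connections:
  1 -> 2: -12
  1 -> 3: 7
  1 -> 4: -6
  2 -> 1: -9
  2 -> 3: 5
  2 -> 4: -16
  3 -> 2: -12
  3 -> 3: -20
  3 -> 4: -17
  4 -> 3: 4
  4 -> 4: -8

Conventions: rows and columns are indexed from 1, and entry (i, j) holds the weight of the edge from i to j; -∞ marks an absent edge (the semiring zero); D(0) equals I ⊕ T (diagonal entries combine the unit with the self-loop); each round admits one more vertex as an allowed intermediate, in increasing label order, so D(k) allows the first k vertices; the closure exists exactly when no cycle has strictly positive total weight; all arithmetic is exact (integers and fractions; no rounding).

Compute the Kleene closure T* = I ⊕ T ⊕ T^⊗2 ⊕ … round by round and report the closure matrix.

D(0):
  [0, -12, 7, -6]
  [-9, 0, 5, -16]
  [-∞, -12, 0, -17]
  [-∞, -∞, 4, 0]
D(1):
  [0, -12, 7, -6]
  [-9, 0, 5, -15]
  [-∞, -12, 0, -17]
  [-∞, -∞, 4, 0]
D(2):
  [0, -12, 7, -6]
  [-9, 0, 5, -15]
  [-21, -12, 0, -17]
  [-∞, -∞, 4, 0]
D(3):
  [0, -5, 7, -6]
  [-9, 0, 5, -12]
  [-21, -12, 0, -17]
  [-17, -8, 4, 0]
D(4):
  [0, -5, 7, -6]
  [-9, 0, 5, -12]
  [-21, -12, 0, -17]
  [-17, -8, 4, 0]
Answer: T* = [[0, -5, 7, -6], [-9, 0, 5, -12], [-21, -12, 0, -17], [-17, -8, 4, 0]]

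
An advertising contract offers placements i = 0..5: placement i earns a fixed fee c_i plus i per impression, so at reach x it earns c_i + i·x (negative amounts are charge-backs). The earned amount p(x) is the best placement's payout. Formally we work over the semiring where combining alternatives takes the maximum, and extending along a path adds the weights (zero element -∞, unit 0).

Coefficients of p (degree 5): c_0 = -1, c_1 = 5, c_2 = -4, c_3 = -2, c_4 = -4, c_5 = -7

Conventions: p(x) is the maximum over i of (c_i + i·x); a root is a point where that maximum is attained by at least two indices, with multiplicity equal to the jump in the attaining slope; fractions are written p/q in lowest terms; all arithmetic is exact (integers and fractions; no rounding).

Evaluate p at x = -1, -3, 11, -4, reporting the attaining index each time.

p(-1) = max(-1+0·(-1)=-1, 5+1·(-1)=4, -4+2·(-1)=-6, -2+3·(-1)=-5, -4+4·(-1)=-8, -7+5·(-1)=-12) = 4 (attained by i=1)
p(-3) = max(-1+0·(-3)=-1, 5+1·(-3)=2, -4+2·(-3)=-10, -2+3·(-3)=-11, -4+4·(-3)=-16, -7+5·(-3)=-22) = 2 (attained by i=1)
p(11) = max(-1+0·11=-1, 5+1·11=16, -4+2·11=18, -2+3·11=31, -4+4·11=40, -7+5·11=48) = 48 (attained by i=5)
p(-4) = max(-1+0·(-4)=-1, 5+1·(-4)=1, -4+2·(-4)=-12, -2+3·(-4)=-14, -4+4·(-4)=-20, -7+5·(-4)=-27) = 1 (attained by i=1)
Answer: p(-1) = 4; p(-3) = 2; p(11) = 48; p(-4) = 1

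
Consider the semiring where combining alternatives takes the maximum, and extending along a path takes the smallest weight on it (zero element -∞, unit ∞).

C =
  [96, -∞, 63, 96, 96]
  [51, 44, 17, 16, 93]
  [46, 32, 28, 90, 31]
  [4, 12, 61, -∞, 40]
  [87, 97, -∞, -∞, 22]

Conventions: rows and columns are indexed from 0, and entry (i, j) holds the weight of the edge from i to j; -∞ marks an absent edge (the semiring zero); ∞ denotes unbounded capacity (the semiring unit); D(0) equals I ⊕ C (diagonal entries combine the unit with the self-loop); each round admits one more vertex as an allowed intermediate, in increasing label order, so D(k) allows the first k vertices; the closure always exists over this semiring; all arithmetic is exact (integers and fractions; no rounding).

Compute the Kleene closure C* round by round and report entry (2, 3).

D(0):
  [∞, -∞, 63, 96, 96]
  [51, ∞, 17, 16, 93]
  [46, 32, ∞, 90, 31]
  [4, 12, 61, ∞, 40]
  [87, 97, -∞, -∞, ∞]
D(1):
  [∞, -∞, 63, 96, 96]
  [51, ∞, 51, 51, 93]
  [46, 32, ∞, 90, 46]
  [4, 12, 61, ∞, 40]
  [87, 97, 63, 87, ∞]
D(2):
  [∞, -∞, 63, 96, 96]
  [51, ∞, 51, 51, 93]
  [46, 32, ∞, 90, 46]
  [12, 12, 61, ∞, 40]
  [87, 97, 63, 87, ∞]
D(3):
  [∞, 32, 63, 96, 96]
  [51, ∞, 51, 51, 93]
  [46, 32, ∞, 90, 46]
  [46, 32, 61, ∞, 46]
  [87, 97, 63, 87, ∞]
D(4):
  [∞, 32, 63, 96, 96]
  [51, ∞, 51, 51, 93]
  [46, 32, ∞, 90, 46]
  [46, 32, 61, ∞, 46]
  [87, 97, 63, 87, ∞]
D(5):
  [∞, 96, 63, 96, 96]
  [87, ∞, 63, 87, 93]
  [46, 46, ∞, 90, 46]
  [46, 46, 61, ∞, 46]
  [87, 97, 63, 87, ∞]
Answer: C*[2][3] = 90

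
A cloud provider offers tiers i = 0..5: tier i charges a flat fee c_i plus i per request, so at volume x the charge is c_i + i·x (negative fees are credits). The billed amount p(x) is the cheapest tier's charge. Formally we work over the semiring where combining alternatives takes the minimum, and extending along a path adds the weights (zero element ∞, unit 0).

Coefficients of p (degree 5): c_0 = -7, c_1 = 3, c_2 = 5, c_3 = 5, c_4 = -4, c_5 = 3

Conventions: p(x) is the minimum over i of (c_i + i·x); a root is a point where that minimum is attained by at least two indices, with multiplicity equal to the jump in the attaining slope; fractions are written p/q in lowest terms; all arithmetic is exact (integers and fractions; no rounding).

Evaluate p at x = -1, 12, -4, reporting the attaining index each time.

p(-1) = min(-7+0·(-1)=-7, 3+1·(-1)=2, 5+2·(-1)=3, 5+3·(-1)=2, -4+4·(-1)=-8, 3+5·(-1)=-2) = -8 (attained by i=4)
p(12) = min(-7+0·12=-7, 3+1·12=15, 5+2·12=29, 5+3·12=41, -4+4·12=44, 3+5·12=63) = -7 (attained by i=0)
p(-4) = min(-7+0·(-4)=-7, 3+1·(-4)=-1, 5+2·(-4)=-3, 5+3·(-4)=-7, -4+4·(-4)=-20, 3+5·(-4)=-17) = -20 (attained by i=4)
Answer: p(-1) = -8; p(12) = -7; p(-4) = -20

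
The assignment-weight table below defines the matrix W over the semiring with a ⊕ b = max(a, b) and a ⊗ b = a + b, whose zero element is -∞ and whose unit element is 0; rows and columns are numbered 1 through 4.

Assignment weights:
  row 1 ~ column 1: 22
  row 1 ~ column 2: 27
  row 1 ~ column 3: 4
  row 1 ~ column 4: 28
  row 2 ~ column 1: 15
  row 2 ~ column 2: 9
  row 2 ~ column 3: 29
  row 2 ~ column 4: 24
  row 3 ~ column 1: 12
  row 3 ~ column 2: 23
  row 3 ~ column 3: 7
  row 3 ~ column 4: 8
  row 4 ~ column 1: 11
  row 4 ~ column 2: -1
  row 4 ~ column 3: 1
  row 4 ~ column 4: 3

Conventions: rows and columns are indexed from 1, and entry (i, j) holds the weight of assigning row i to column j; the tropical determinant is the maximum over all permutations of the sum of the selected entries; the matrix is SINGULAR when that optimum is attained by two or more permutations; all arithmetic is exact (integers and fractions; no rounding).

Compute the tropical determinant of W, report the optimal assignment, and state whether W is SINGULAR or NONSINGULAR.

σ = (1, 2, 3, 4): 22 + 9 + 7 + 3 = 41
σ = (1, 2, 4, 3): 22 + 9 + 8 + 1 = 40
σ = (1, 3, 2, 4): 22 + 29 + 23 + 3 = 77
σ = (1, 3, 4, 2): 22 + 29 + 8 + (-1) = 58
σ = (1, 4, 2, 3): 22 + 24 + 23 + 1 = 70
σ = (1, 4, 3, 2): 22 + 24 + 7 + (-1) = 52
σ = (2, 1, 3, 4): 27 + 15 + 7 + 3 = 52
σ = (2, 1, 4, 3): 27 + 15 + 8 + 1 = 51
σ = (2, 3, 1, 4): 27 + 29 + 12 + 3 = 71
σ = (2, 3, 4, 1): 27 + 29 + 8 + 11 = 75
σ = (2, 4, 1, 3): 27 + 24 + 12 + 1 = 64
σ = (2, 4, 3, 1): 27 + 24 + 7 + 11 = 69
σ = (3, 1, 2, 4): 4 + 15 + 23 + 3 = 45
σ = (3, 1, 4, 2): 4 + 15 + 8 + (-1) = 26
σ = (3, 2, 1, 4): 4 + 9 + 12 + 3 = 28
σ = (3, 2, 4, 1): 4 + 9 + 8 + 11 = 32
σ = (3, 4, 1, 2): 4 + 24 + 12 + (-1) = 39
σ = (3, 4, 2, 1): 4 + 24 + 23 + 11 = 62
σ = (4, 1, 2, 3): 28 + 15 + 23 + 1 = 67
σ = (4, 1, 3, 2): 28 + 15 + 7 + (-1) = 49
σ = (4, 2, 1, 3): 28 + 9 + 12 + 1 = 50
σ = (4, 2, 3, 1): 28 + 9 + 7 + 11 = 55
σ = (4, 3, 1, 2): 28 + 29 + 12 + (-1) = 68
σ = (4, 3, 2, 1): 28 + 29 + 23 + 11 = 91
Optimal value attained by: σ = (4, 3, 2, 1).
Answer: det⊕(W) = 91; verdict: NONSINGULAR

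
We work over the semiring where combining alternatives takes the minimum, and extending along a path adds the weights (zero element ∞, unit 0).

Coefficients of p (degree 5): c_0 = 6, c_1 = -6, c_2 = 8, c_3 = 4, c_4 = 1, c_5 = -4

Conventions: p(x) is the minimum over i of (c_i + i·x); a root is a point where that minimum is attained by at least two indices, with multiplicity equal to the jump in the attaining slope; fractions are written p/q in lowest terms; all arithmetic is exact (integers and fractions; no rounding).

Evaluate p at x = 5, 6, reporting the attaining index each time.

p(5) = min(6+0·5=6, -6+1·5=-1, 8+2·5=18, 4+3·5=19, 1+4·5=21, -4+5·5=21) = -1 (attained by i=1)
p(6) = min(6+0·6=6, -6+1·6=0, 8+2·6=20, 4+3·6=22, 1+4·6=25, -4+5·6=26) = 0 (attained by i=1)
Answer: p(5) = -1; p(6) = 0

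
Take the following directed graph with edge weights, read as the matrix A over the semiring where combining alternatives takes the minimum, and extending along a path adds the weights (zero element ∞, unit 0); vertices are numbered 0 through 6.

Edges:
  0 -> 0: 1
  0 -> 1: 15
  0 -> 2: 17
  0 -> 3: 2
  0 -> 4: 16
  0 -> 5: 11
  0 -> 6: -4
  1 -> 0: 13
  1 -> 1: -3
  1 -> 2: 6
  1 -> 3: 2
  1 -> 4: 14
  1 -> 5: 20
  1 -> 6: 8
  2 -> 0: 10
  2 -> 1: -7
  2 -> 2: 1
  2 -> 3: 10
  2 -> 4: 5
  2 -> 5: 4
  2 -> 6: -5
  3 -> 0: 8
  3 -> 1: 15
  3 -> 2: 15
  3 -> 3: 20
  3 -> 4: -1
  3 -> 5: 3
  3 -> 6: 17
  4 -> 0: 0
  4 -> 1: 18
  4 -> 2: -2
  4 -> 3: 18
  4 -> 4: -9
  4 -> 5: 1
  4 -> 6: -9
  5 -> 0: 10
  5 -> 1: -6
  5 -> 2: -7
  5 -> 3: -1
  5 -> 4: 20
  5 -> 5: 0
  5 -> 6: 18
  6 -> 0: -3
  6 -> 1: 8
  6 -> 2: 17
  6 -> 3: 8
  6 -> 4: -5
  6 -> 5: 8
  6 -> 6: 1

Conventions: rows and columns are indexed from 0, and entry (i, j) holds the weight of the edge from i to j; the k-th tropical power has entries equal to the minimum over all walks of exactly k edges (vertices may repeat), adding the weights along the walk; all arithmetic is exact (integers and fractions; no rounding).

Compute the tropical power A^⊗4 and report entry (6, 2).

A^⊗2:
  [-7, 4, 4, 3, -9, 4, -3]
  [5, -6, 3, -1, 1, 5, 1]
  [-8, -10, -3, -5, -10, 3, -4]
  [-1, -3, -4, 2, -10, 0, -10]
  [-12, -9, -11, -1, -18, -8, -18]
  [3, -14, -7, -4, -2, -3, -12]
  [-5, 2, -7, -1, -14, -4, -14]
A^⊗3:
  [-9, -3, -11, -5, -18, -8, -18]
  [-2, -9, -2, -4, -8, 2, -8]
  [-10, -13, -12, -8, -19, -9, -19]
  [-13, -11, -12, -2, -19, -9, -19]
  [-21, -18, -20, -10, -27, -17, -27]
  [-15, -17, -10, -12, -17, -4, -12]
  [-17, -14, -16, -6, -23, -13, -23]
A^⊗4:
  [-21, -18, -20, -10, -27, -17, -27]
  [-11, -12, -10, -7, -17, -7, -17]
  [-22, -19, -21, -11, -28, -18, -28]
  [-22, -19, -21, -11, -28, -18, -28]
  [-30, -27, -29, -19, -36, -26, -36]
  [-17, -20, -19, -15, -26, -16, -26]
  [-26, -23, -25, -15, -32, -22, -32]
Key observation: the optimum is the walk 6->4->4->4->2, with weight (-5) + (-9) + (-9) + (-2) = -25.
Optimal value attained by: walk 6->4->4->4->2.
Answer: (A^⊗4)[6][2] = -25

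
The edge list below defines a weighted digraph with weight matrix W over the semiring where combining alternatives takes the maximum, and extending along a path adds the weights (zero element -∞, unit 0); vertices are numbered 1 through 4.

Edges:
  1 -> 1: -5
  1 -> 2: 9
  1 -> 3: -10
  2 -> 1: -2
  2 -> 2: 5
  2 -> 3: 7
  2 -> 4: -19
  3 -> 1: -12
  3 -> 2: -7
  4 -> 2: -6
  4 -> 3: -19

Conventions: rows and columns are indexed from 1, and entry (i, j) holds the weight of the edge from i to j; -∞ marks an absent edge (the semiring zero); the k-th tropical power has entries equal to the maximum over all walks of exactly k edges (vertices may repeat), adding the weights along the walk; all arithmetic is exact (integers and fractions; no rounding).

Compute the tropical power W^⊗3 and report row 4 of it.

W^⊗2:
  [7, 14, 16, -10]
  [3, 10, 12, -14]
  [-9, -2, 0, -26]
  [-8, -1, 1, -25]
W^⊗3:
  [12, 19, 21, -5]
  [8, 15, 17, -9]
  [-4, 3, 5, -21]
  [-3, 4, 6, -20]
Answer: row 4 of W^⊗3 = [-3, 4, 6, -20]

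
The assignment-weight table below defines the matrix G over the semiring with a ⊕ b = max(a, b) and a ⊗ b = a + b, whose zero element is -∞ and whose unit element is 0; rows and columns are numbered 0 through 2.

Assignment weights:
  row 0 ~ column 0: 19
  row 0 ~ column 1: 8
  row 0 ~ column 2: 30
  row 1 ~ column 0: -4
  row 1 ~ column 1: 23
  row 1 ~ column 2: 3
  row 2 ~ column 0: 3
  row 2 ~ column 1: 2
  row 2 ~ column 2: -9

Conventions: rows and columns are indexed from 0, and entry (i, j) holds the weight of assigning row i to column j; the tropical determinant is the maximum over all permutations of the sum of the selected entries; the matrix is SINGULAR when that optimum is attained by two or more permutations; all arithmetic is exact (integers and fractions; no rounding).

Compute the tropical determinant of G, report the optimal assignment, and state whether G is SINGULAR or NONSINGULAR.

σ = (0, 1, 2): 19 + 23 + (-9) = 33
σ = (0, 2, 1): 19 + 3 + 2 = 24
σ = (1, 0, 2): 8 + (-4) + (-9) = -5
σ = (1, 2, 0): 8 + 3 + 3 = 14
σ = (2, 0, 1): 30 + (-4) + 2 = 28
σ = (2, 1, 0): 30 + 23 + 3 = 56
Optimal value attained by: σ = (2, 1, 0).
Answer: det⊕(G) = 56; verdict: NONSINGULAR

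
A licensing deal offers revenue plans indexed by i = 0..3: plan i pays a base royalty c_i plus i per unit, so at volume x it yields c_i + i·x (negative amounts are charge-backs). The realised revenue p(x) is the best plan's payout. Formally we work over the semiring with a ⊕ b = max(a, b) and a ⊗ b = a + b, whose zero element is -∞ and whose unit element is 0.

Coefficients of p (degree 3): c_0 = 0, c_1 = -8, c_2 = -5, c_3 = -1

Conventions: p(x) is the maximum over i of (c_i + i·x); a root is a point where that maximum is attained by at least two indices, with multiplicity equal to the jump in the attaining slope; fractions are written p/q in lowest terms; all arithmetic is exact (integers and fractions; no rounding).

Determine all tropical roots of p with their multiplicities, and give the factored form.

hull edge (i=0, c=0) to (i=3, c=-1): slope -1/3, span 3
Factored form: p(x) = -1 ⊗ (x ⊕ 1/3) ⊗ (x ⊕ 1/3) ⊗ (x ⊕ 1/3)
Answer: roots = 1/3 (mult 3)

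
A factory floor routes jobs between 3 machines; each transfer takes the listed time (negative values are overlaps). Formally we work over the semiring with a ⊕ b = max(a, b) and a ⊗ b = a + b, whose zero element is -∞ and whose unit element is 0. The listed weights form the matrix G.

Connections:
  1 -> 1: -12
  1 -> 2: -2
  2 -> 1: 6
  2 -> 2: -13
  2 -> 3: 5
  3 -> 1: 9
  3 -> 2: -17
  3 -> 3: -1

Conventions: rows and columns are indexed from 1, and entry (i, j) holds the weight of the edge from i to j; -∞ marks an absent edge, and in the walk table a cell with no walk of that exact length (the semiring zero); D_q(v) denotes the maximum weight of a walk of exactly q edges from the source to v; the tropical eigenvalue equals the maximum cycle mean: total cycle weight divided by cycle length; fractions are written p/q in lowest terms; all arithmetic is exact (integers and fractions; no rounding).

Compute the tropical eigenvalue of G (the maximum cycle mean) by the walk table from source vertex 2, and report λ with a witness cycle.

q=0: [-∞, 0, -∞]
q=1: [6, -13, 5]
q=2: [14, 4, 4]
q=3: [13, 12, 9]
Optimal cycle mean attained by: cycle 1->2->3->1, total (-2) + 5 + 9, length 3.
Answer: λ = 4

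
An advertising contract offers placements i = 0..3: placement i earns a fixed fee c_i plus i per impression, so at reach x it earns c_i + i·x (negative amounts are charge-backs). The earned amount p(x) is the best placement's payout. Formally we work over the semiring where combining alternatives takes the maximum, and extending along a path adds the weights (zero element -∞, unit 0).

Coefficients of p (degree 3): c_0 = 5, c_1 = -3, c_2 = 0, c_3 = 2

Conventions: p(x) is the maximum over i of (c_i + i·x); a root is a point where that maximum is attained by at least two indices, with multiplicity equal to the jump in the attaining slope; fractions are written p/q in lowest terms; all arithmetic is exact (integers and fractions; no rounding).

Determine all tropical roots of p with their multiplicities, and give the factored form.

hull edge (i=0, c=5) to (i=3, c=2): slope -1, span 3
Factored form: p(x) = 2 ⊗ (x ⊕ 1) ⊗ (x ⊕ 1) ⊗ (x ⊕ 1)
Answer: roots = 1 (mult 3)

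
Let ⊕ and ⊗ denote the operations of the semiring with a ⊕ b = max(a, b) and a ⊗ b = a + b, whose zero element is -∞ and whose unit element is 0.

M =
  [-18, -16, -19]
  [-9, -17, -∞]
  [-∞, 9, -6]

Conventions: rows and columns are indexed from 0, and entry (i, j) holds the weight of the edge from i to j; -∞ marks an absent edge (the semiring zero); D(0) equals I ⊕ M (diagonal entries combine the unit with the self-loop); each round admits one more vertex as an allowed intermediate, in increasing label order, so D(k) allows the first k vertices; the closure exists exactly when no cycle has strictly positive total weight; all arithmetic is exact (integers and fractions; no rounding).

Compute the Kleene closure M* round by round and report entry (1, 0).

D(0):
  [0, -16, -19]
  [-9, 0, -∞]
  [-∞, 9, 0]
D(1):
  [0, -16, -19]
  [-9, 0, -28]
  [-∞, 9, 0]
D(2):
  [0, -16, -19]
  [-9, 0, -28]
  [0, 9, 0]
D(3):
  [0, -10, -19]
  [-9, 0, -28]
  [0, 9, 0]
Answer: M*[1][0] = -9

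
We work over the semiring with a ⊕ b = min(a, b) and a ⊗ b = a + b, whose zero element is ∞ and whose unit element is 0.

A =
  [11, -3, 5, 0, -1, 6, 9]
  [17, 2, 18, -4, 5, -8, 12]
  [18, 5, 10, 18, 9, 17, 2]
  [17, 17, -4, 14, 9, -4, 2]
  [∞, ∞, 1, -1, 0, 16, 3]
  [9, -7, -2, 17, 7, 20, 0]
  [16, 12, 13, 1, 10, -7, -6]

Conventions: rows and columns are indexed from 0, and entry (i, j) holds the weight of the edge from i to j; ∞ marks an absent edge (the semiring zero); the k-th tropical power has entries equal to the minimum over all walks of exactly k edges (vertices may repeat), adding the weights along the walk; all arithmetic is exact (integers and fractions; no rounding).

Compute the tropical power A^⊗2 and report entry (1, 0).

A^⊗2:
  [14, -1, -4, -7, -1, -11, 2]
  [1, -15, -10, -2, -1, -8, -8]
  [18, 7, 10, 1, 9, -5, -4]
  [5, -11, -6, 3, 3, -5, -4]
  [16, 6, -5, -1, 0, -5, -3]
  [10, -5, 8, -11, -2, -15, -6]
  [2, -14, -9, -5, 0, -13, -12]
Key observation: the optimum is the walk 1->5->0, with weight (-8) + 9 = 1.
Optimal value attained by: walk 1->5->0.
Answer: (A^⊗2)[1][0] = 1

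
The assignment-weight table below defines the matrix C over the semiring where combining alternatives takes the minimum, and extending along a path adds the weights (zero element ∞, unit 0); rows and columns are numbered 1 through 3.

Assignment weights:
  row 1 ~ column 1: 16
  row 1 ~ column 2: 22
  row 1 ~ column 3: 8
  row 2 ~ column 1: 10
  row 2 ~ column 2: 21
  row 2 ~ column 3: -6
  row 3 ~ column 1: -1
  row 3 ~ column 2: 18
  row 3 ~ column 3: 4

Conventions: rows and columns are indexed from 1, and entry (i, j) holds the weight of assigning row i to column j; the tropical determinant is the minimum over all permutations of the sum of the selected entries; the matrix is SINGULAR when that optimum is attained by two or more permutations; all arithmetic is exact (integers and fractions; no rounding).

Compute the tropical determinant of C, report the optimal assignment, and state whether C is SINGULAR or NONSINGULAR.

σ = (1, 2, 3): 16 + 21 + 4 = 41
σ = (1, 3, 2): 16 + (-6) + 18 = 28
σ = (2, 1, 3): 22 + 10 + 4 = 36
σ = (2, 3, 1): 22 + (-6) + (-1) = 15
σ = (3, 1, 2): 8 + 10 + 18 = 36
σ = (3, 2, 1): 8 + 21 + (-1) = 28
Optimal value attained by: σ = (2, 3, 1).
Answer: det⊕(C) = 15; verdict: NONSINGULAR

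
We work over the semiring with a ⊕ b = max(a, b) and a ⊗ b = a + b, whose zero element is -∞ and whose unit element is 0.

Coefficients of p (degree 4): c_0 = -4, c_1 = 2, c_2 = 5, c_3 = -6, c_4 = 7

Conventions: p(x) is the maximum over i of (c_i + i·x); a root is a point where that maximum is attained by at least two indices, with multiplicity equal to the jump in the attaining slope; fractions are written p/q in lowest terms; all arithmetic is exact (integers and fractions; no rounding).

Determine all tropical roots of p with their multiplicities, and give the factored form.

hull edge (i=0, c=-4) to (i=1, c=2): slope 6, span 1
hull edge (i=1, c=2) to (i=2, c=5): slope 3, span 1
hull edge (i=2, c=5) to (i=4, c=7): slope 1, span 2
Factored form: p(x) = 7 ⊗ (x ⊕ (-6)) ⊗ (x ⊕ (-3)) ⊗ (x ⊕ (-1)) ⊗ (x ⊕ (-1))
Answer: roots = -6 (mult 1), -3 (mult 1), -1 (mult 2)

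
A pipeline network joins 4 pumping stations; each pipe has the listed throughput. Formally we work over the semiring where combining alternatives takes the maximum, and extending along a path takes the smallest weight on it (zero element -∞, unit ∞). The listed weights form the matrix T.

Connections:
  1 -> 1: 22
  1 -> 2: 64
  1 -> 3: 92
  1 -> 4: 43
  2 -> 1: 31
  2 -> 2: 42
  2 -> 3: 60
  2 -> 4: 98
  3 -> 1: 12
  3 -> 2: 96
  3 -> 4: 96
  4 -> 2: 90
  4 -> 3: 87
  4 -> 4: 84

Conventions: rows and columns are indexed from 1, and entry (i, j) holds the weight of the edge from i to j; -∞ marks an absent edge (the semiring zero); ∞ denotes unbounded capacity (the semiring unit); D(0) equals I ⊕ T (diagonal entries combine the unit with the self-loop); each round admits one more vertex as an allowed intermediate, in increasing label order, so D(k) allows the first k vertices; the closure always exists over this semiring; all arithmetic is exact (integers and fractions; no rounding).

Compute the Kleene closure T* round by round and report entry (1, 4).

D(0):
  [∞, 64, 92, 43]
  [31, ∞, 60, 98]
  [12, 96, ∞, 96]
  [-∞, 90, 87, ∞]
D(1):
  [∞, 64, 92, 43]
  [31, ∞, 60, 98]
  [12, 96, ∞, 96]
  [-∞, 90, 87, ∞]
D(2):
  [∞, 64, 92, 64]
  [31, ∞, 60, 98]
  [31, 96, ∞, 96]
  [31, 90, 87, ∞]
D(3):
  [∞, 92, 92, 92]
  [31, ∞, 60, 98]
  [31, 96, ∞, 96]
  [31, 90, 87, ∞]
D(4):
  [∞, 92, 92, 92]
  [31, ∞, 87, 98]
  [31, 96, ∞, 96]
  [31, 90, 87, ∞]
Answer: T*[1][4] = 92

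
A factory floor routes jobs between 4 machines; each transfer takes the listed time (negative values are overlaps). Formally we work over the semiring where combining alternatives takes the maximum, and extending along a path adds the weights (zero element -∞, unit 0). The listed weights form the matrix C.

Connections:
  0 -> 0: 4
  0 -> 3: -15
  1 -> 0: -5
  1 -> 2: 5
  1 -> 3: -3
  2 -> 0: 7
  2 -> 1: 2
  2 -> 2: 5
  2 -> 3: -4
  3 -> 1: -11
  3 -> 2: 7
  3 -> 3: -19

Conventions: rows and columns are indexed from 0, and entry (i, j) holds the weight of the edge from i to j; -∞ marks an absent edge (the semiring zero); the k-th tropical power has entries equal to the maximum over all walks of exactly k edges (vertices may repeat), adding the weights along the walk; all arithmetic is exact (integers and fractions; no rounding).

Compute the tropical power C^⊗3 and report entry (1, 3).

C^⊗2:
  [8, -26, -8, -11]
  [12, 7, 10, 1]
  [12, 7, 10, 1]
  [14, 9, 12, 3]
C^⊗3:
  [12, -6, -3, -7]
  [17, 12, 15, 6]
  [17, 12, 15, 6]
  [19, 14, 17, 8]
Key observation: the optimum is the walk 1->2->2->3, with weight 5 + 5 + (-4) = 6.
Optimal value attained by: walk 1->2->2->3.
Answer: (C^⊗3)[1][3] = 6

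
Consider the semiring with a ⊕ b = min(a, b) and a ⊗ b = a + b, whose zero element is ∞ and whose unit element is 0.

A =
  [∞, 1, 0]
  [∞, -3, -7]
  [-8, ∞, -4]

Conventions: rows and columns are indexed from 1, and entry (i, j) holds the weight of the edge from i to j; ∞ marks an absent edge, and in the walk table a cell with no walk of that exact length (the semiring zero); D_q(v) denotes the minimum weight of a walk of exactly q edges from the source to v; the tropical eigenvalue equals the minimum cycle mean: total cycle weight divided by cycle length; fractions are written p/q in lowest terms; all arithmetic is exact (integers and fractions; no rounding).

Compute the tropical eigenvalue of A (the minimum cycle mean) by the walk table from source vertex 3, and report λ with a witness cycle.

q=0: [∞, ∞, 0]
q=1: [-8, ∞, -4]
q=2: [-12, -7, -8]
q=3: [-16, -11, -14]
Optimal cycle mean attained by: cycle 1->2->3->1, total 1 + (-7) + (-8), length 3.
Answer: λ = -14/3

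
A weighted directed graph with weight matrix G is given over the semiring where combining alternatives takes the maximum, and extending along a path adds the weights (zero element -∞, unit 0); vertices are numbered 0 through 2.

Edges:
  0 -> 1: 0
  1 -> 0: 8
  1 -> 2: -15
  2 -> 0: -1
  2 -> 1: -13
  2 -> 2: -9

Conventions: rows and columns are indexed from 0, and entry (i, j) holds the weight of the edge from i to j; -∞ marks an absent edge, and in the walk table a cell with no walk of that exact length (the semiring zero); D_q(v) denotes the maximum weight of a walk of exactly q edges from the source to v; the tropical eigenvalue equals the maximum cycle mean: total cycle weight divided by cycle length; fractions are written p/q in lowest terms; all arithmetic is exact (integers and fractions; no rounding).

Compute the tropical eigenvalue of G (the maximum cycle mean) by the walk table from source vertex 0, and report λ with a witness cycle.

q=0: [0, -∞, -∞]
q=1: [-∞, 0, -∞]
q=2: [8, -∞, -15]
q=3: [-16, 8, -24]
Optimal cycle mean attained by: cycle 0->1->0, total 0 + 8, length 2.
Answer: λ = 4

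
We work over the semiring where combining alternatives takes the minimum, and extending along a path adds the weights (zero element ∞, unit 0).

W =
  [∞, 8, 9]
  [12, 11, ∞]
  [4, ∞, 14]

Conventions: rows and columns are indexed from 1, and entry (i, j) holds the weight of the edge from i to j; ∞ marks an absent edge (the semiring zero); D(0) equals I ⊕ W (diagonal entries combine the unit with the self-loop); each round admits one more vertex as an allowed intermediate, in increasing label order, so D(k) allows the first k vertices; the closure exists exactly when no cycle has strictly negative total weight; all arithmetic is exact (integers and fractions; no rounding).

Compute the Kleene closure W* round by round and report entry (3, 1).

D(0):
  [0, 8, 9]
  [12, 0, ∞]
  [4, ∞, 0]
D(1):
  [0, 8, 9]
  [12, 0, 21]
  [4, 12, 0]
D(2):
  [0, 8, 9]
  [12, 0, 21]
  [4, 12, 0]
D(3):
  [0, 8, 9]
  [12, 0, 21]
  [4, 12, 0]
Answer: W*[3][1] = 4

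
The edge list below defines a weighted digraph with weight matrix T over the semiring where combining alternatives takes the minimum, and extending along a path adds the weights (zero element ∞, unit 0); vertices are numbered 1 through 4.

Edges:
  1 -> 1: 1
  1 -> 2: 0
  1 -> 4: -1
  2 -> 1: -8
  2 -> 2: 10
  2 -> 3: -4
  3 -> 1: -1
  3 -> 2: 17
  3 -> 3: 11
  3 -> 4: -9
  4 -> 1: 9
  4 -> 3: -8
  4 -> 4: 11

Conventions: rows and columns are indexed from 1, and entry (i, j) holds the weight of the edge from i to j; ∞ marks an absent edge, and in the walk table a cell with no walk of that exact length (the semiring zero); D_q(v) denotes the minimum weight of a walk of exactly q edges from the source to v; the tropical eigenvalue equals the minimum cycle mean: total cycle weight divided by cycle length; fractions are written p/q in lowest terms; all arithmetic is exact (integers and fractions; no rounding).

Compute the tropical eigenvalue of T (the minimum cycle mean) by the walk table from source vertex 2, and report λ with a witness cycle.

q=0: [∞, 0, ∞, ∞]
q=1: [-8, 10, -4, ∞]
q=2: [-7, -8, 6, -13]
q=3: [-16, -7, -21, -8]
q=4: [-22, -16, -16, -30]
Optimal cycle mean attained by: cycle 3->4->3, total (-9) + (-8), length 2.
Answer: λ = -17/2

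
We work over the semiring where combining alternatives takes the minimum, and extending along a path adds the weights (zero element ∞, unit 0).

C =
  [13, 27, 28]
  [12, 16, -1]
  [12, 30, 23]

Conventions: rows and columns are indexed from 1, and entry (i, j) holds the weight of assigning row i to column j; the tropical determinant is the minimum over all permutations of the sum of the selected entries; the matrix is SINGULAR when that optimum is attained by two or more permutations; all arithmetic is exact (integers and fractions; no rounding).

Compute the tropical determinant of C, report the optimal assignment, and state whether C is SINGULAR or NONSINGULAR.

σ = (1, 2, 3): 13 + 16 + 23 = 52
σ = (1, 3, 2): 13 + (-1) + 30 = 42
σ = (2, 1, 3): 27 + 12 + 23 = 62
σ = (2, 3, 1): 27 + (-1) + 12 = 38
σ = (3, 1, 2): 28 + 12 + 30 = 70
σ = (3, 2, 1): 28 + 16 + 12 = 56
Optimal value attained by: σ = (2, 3, 1).
Answer: det⊕(C) = 38; verdict: NONSINGULAR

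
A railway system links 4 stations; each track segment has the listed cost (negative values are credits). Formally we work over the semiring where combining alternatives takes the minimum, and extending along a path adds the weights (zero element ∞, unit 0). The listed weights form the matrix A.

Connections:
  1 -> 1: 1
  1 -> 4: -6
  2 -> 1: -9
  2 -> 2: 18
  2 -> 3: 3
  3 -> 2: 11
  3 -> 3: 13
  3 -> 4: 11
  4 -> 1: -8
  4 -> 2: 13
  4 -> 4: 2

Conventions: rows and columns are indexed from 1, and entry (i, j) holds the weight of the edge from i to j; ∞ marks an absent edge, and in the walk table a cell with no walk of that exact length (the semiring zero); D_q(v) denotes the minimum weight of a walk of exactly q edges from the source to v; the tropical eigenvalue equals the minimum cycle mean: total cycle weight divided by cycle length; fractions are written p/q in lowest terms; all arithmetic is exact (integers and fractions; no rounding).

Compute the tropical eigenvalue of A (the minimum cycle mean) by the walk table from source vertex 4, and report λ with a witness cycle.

q=0: [∞, ∞, ∞, 0]
q=1: [-8, 13, ∞, 2]
q=2: [-7, 15, 16, -14]
q=3: [-22, -1, 18, -13]
q=4: [-21, 0, 2, -28]
Optimal cycle mean attained by: cycle 1->4->1, total (-6) + (-8), length 2.
Answer: λ = -7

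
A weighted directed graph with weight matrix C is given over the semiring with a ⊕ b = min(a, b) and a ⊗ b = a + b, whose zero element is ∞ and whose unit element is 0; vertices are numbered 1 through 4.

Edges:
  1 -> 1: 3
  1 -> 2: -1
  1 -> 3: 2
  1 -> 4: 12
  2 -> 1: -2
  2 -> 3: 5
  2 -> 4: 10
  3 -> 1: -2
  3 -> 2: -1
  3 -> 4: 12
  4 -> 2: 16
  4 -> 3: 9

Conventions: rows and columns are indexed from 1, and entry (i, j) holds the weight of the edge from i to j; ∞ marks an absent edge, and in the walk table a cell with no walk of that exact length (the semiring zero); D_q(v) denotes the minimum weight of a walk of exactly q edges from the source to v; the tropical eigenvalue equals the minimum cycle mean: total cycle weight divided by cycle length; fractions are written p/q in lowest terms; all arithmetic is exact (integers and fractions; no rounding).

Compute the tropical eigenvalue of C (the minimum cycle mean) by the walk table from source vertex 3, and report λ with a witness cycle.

q=0: [∞, ∞, 0, ∞]
q=1: [-2, -1, ∞, 12]
q=2: [-3, -3, 0, 9]
q=3: [-5, -4, -1, 7]
q=4: [-6, -6, -3, 6]
Optimal cycle mean attained by: cycle 1->2->1, total (-1) + (-2), length 2.
Answer: λ = -3/2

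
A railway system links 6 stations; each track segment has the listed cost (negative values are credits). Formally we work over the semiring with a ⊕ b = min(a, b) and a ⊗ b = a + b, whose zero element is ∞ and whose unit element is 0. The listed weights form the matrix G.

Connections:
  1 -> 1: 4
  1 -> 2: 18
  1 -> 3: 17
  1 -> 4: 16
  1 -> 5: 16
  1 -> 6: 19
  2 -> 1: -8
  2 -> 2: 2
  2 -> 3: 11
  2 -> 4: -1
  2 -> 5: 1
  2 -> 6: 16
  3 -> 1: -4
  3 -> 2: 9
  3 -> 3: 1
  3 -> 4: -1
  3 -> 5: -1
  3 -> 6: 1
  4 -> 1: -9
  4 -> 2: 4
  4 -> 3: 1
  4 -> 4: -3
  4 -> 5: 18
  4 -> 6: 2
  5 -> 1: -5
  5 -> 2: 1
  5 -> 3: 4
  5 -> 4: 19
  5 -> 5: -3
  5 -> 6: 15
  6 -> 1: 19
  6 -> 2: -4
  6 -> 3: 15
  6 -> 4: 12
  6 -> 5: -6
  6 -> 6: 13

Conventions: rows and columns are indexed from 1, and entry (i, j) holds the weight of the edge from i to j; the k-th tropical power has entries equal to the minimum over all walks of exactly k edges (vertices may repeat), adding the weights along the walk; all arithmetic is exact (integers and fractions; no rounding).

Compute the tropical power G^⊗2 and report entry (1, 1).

G^⊗2:
  [7, 15, 17, 13, 13, 18]
  [-10, 2, 0, -4, -2, 1]
  [-10, -3, 0, -4, -5, 1]
  [-12, -2, -2, -6, -4, -1]
  [-8, -2, 1, 0, -6, 5]
  [-12, -5, -2, -5, -9, 9]
Key observation: the optimum is the walk 1->4->1, with weight 16 + (-9) = 7.
Optimal value attained by: walk 1->4->1.
Answer: (G^⊗2)[1][1] = 7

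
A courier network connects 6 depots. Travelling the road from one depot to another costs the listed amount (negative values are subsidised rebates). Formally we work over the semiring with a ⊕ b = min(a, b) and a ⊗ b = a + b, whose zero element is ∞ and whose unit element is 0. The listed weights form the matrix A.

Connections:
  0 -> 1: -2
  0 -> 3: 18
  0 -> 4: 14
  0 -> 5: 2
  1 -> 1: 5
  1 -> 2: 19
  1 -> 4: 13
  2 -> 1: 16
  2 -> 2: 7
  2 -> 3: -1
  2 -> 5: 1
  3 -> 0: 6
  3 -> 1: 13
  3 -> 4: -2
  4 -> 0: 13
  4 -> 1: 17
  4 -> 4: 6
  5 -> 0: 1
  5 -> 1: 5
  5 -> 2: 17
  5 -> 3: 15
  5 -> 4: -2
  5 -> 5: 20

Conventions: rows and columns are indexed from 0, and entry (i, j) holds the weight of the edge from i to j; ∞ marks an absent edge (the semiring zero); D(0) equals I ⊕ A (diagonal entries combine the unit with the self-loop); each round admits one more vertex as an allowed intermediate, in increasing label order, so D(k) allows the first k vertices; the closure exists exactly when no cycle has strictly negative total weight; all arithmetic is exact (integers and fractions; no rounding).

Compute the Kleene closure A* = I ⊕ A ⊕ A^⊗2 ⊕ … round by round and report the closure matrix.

D(0):
  [0, -2, ∞, 18, 14, 2]
  [∞, 0, 19, ∞, 13, ∞]
  [∞, 16, 0, -1, ∞, 1]
  [6, 13, ∞, 0, -2, ∞]
  [13, 17, ∞, ∞, 0, ∞]
  [1, 5, 17, 15, -2, 0]
D(1):
  [0, -2, ∞, 18, 14, 2]
  [∞, 0, 19, ∞, 13, ∞]
  [∞, 16, 0, -1, ∞, 1]
  [6, 4, ∞, 0, -2, 8]
  [13, 11, ∞, 31, 0, 15]
  [1, -1, 17, 15, -2, 0]
D(2):
  [0, -2, 17, 18, 11, 2]
  [∞, 0, 19, ∞, 13, ∞]
  [∞, 16, 0, -1, 29, 1]
  [6, 4, 23, 0, -2, 8]
  [13, 11, 30, 31, 0, 15]
  [1, -1, 17, 15, -2, 0]
D(3):
  [0, -2, 17, 16, 11, 2]
  [∞, 0, 19, 18, 13, 20]
  [∞, 16, 0, -1, 29, 1]
  [6, 4, 23, 0, -2, 8]
  [13, 11, 30, 29, 0, 15]
  [1, -1, 17, 15, -2, 0]
D(4):
  [0, -2, 17, 16, 11, 2]
  [24, 0, 19, 18, 13, 20]
  [5, 3, 0, -1, -3, 1]
  [6, 4, 23, 0, -2, 8]
  [13, 11, 30, 29, 0, 15]
  [1, -1, 17, 15, -2, 0]
D(5):
  [0, -2, 17, 16, 11, 2]
  [24, 0, 19, 18, 13, 20]
  [5, 3, 0, -1, -3, 1]
  [6, 4, 23, 0, -2, 8]
  [13, 11, 30, 29, 0, 15]
  [1, -1, 17, 15, -2, 0]
D(6):
  [0, -2, 17, 16, 0, 2]
  [21, 0, 19, 18, 13, 20]
  [2, 0, 0, -1, -3, 1]
  [6, 4, 23, 0, -2, 8]
  [13, 11, 30, 29, 0, 15]
  [1, -1, 17, 15, -2, 0]
Answer: A* = [[0, -2, 17, 16, 0, 2], [21, 0, 19, 18, 13, 20], [2, 0, 0, -1, -3, 1], [6, 4, 23, 0, -2, 8], [13, 11, 30, 29, 0, 15], [1, -1, 17, 15, -2, 0]]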